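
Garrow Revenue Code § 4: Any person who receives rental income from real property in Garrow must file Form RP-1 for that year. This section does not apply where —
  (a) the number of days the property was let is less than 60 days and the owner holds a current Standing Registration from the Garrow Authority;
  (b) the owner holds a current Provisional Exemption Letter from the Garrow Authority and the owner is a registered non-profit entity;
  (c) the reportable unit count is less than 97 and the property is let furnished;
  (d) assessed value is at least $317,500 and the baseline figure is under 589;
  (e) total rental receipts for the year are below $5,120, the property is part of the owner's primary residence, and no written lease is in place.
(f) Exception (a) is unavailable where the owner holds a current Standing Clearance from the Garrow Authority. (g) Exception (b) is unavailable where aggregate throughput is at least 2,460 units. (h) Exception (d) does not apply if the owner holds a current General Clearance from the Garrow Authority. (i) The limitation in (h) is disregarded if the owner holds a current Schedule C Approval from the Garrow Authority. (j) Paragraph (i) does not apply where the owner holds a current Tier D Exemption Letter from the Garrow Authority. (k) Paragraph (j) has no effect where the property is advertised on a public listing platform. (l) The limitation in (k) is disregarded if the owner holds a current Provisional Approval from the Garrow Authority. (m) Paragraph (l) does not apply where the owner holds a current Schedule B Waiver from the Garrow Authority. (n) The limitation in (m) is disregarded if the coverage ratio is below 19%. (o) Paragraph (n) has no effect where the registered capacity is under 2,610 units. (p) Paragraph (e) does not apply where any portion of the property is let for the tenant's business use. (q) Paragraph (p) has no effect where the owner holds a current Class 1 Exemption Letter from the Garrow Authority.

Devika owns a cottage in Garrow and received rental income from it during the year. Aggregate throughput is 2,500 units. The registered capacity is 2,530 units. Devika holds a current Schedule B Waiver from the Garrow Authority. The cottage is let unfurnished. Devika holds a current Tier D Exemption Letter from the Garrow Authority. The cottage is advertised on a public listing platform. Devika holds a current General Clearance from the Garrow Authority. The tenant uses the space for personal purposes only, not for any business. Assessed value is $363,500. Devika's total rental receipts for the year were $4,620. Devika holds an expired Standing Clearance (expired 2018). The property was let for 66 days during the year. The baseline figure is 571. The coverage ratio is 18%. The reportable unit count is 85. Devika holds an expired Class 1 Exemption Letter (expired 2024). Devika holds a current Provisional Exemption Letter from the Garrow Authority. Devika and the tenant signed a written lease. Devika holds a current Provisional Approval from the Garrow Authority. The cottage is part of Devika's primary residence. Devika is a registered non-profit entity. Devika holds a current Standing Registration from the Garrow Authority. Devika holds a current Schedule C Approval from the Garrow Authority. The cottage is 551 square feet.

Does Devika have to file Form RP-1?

Exception (a) requires that the number of days the property was let is less than 60 days; but the number of days the property was let is 66 days, not less than 60 days, so (a) is unavailable.
Exception (b)'s conditions are all satisfied: a current Provisional Exemption Letter is held; Devika is a registered non-profit. However, paragraph (g) must be considered: (g) operates — aggregate throughput is 2,500 units, meeting the 2,460 units threshold. So (b) is unavailable.
Exception (c) does not apply: the property is let unfurnished.
Exception (d): assessed value is $363,500, meeting the $317,500 threshold; the baseline figure is 571, under the 589 limit — every condition holds. Applying paragraphs (h)–(o): (h) applies (a current General Clearance is held), but yields to (i): (i) operates — a current Schedule C Approval is held. (j) applies (a current Tier D Exemption Letter is held), but is itself disapplied by (k): (k) applies — the property is publicly advertised. (l) would limit (k) — a current Provisional Approval is held — but (m) sets (l) aside: (m) operates against (l): a current Schedule B Waiver is held. (n) would limit (m) — the coverage ratio is 18%, below the 19% limit — but (o) sets (n) aside: (o) applies — the registered capacity is 2,530 units, under the 2,610 units limit. Exception (d) stands.
Exception (e) does not apply: a written lease is in place.

No — exception (d) applies; Devika is not required to file Form RP-1.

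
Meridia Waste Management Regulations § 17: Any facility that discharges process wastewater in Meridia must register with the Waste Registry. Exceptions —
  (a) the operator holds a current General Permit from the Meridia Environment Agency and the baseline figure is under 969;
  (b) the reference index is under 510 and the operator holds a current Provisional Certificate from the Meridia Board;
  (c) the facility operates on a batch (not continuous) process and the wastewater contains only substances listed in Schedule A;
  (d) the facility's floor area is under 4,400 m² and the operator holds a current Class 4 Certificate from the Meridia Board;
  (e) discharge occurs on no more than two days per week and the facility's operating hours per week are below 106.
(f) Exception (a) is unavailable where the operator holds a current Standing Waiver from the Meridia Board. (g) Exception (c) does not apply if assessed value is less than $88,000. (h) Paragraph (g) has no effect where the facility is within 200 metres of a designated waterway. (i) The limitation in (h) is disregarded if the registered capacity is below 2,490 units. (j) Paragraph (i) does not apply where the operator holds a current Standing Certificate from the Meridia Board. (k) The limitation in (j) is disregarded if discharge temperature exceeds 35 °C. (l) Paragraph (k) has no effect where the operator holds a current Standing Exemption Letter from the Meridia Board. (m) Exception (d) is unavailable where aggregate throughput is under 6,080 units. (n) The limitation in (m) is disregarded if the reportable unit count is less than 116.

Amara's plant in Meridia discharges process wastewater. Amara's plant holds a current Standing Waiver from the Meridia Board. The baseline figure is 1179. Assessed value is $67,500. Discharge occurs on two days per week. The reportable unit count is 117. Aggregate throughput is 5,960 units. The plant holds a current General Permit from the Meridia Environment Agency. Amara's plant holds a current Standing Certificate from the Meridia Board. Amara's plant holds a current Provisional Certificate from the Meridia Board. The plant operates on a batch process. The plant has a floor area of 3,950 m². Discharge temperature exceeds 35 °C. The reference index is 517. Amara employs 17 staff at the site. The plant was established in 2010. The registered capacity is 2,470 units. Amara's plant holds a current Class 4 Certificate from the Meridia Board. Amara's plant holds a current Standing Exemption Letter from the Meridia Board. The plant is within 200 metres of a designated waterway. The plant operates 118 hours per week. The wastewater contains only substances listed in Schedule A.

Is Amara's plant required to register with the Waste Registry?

Exception (a) fails — the baseline figure is 1,179, not under 969.
Exception (b) does not apply: the reference index is 517, not under 510.
All of (c)'s requirements are met (the facility operates on a batch process; the wastewater is Schedule-A-only). As to paragraphs (g)–(l): (g) would limit (c) — assessed value is $67,500, less than the $88,000 limit — but (h) sets (g) aside: (h) operates against (g): the plant is within 200 m of a designated waterway. (i) would limit (h) — the registered capacity is 2,470 units, below the 2,490 units limit — but (j) sets (i) aside: (j) applies — a current Standing Certificate is held. (k) applies (discharge temperature exceeds 35 °C), but is displaced by (l): (l) is engaged — a current Standing Exemption Letter is held. (c) remains available.
Exception (d) is satisfied on its face — the facility's floor area is 3,950 m², under the 4,400 m² limit; a current Class 4 Certificate is held. Turning to paragraphs (m)–(n): (m) operates against (d): aggregate throughput is 5,960 units, under the 6,080 units limit. (n), which would lift (m), is inapplicable — the reportable unit count is 117, not less than 116. So (d) is unavailable.
Exception (e) requires that the facility's operating hours per week are below 106; but the facility's operating hours per week are 118, not below 106, so (e) is unavailable.

No — exception (c) applies; Amara's plant is not required to register with the Waste Registry.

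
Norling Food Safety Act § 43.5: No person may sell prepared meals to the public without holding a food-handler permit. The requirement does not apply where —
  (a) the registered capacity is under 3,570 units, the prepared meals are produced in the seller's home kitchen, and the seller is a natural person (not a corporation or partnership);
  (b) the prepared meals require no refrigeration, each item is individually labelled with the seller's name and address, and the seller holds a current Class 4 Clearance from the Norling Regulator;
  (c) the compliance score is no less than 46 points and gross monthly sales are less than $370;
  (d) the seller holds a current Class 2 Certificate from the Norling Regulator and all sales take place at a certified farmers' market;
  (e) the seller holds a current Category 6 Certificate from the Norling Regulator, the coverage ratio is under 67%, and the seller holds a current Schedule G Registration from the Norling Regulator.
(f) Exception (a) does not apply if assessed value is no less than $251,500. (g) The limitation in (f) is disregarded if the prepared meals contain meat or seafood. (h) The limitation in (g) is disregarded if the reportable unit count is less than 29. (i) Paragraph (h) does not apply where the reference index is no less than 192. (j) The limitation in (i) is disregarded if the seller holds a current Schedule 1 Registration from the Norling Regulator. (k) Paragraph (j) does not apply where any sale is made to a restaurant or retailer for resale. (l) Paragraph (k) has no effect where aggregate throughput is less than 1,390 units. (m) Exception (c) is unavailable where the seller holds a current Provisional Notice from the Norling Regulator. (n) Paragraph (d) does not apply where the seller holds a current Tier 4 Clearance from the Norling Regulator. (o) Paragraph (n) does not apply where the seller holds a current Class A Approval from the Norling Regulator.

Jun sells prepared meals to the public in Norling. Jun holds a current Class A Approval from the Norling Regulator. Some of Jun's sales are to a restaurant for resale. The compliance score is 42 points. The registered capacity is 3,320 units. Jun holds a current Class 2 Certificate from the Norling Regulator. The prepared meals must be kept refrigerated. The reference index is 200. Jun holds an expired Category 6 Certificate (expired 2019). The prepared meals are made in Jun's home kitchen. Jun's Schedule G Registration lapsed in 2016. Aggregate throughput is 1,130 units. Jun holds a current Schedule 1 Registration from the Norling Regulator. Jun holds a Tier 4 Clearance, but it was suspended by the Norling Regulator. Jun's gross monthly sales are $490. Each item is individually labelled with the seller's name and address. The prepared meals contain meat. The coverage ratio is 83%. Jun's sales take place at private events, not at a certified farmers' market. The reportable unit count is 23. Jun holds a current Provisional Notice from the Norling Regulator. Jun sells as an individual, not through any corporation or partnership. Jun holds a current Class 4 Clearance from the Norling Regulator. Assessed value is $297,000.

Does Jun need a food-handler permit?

Yes — Jun must hold a food-handler permit.

All of (a)'s requirements are met (the registered capacity is 3,320 units, under the 3,570 units limit; the prepared meals are home-kitchen produced; the seller is a natural person). However, paragraphs (f)–(l) must be considered: (f) operates against (a): assessed value is $297,000, meeting the $251,500 threshold. (g) would limit (f) — the prepared meals contain meat — but (h) sets (g) aside: (h) operates against (g): the reportable unit count is 23, less than the 29 limit. (i) applies (the reference index is 200, meeting the 192 threshold), but is itself disapplied by (j): (j) operates — a current Schedule 1 Registration is held. (k) would limit (j) — some sales are to a restaurant for resale — but (l) sets (k) aside: (l) operates — aggregate throughput is 1,130 units, less than the 1,390 units limit. (a) is therefore removed.
Exception (b) fails — the prepared meals require refrigeration.
Exception (c) does not apply: the compliance score is 42 points, short of 46 points.
Exception (d) fails — sales are at private events, not a certified farmers' market.
Exception (e) fails — no current Category 6 Certificate is held.
No exception is made out. Jun falls within the general rule.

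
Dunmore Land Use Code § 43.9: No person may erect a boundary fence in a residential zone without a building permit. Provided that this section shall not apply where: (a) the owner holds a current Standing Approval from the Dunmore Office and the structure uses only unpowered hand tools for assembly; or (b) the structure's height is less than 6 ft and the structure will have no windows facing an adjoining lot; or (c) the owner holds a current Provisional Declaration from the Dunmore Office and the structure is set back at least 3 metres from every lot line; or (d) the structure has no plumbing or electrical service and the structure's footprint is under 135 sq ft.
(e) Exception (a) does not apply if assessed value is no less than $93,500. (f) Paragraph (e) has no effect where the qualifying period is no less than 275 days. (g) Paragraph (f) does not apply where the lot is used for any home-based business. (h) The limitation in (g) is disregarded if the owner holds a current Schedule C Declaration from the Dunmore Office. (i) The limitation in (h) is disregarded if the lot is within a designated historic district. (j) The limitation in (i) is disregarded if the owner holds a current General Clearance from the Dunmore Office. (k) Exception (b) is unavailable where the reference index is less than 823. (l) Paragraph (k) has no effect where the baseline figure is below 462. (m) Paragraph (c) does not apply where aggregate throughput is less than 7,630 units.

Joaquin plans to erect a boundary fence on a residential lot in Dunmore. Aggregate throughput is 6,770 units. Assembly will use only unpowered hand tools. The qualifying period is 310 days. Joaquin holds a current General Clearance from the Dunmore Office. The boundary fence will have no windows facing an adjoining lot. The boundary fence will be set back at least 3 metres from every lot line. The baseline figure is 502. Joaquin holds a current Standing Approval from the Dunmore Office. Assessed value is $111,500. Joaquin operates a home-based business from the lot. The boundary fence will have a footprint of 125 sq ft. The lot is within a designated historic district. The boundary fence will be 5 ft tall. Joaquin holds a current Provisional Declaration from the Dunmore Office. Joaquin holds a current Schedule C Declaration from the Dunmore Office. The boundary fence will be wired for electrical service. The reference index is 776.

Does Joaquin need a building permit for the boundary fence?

No — exception (a) applies; Joaquin does not need a building permit.

Exception (a): a current Standing Approval is held; assembly uses only hand tools — every condition holds. Considering the limiting provisions: (e) would limit (a) — assessed value is $111,500, meeting the $93,500 threshold — but (f) sets (e) aside: (f) is engaged — the qualifying period is 310 days, meeting the 275 days threshold. (g) would limit (f) — a home-based business operates on the lot — but (h) sets (g) aside: (h) operates against (g): a current Schedule C Declaration is held. (i) applies (the lot is in a historic district), but is overridden by (j): (j) operates against (i): a current General Clearance is held. So (a) applies.
All of (b)'s requirements are met (the structure's height is 5 ft, less than the 6 ft limit; no windows face an adjoining lot). But: (k) operates — the reference index is 776, less than the 823 limit. (l), which would lift (k), does not operate here — the baseline figure is 502, not below 462. (b) is therefore removed.
Exception (c): a current Provisional Declaration is held; the setback is at least 3 m on every side — every condition holds. But: (m) operates — aggregate throughput is 6,770 units, less than the 7,630 units limit. Exception (c) does not apply.
Exception (d) fails — electrical service is planned.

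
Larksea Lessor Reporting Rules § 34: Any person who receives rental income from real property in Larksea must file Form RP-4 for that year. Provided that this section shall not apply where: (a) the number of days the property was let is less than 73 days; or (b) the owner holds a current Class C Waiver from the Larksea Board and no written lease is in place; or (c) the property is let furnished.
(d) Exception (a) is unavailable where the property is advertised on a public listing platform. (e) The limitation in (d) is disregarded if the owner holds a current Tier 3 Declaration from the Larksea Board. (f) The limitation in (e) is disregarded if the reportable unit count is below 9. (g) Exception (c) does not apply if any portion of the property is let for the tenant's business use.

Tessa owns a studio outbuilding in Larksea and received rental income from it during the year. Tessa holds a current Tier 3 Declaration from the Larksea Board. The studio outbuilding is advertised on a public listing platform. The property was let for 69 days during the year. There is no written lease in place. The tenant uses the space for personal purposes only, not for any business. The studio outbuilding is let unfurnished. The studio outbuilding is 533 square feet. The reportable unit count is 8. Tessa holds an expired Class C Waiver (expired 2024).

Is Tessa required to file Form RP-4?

Exception (a) is satisfied on its face — the number of days the property was let is 69 days, less than the 73 days limit. But: (d) is engaged — the property is publicly advertised. (e) would limit (d) — a current Tier 3 Declaration is held — but (f) sets (e) aside: (f) is triggered — the reportable unit count is 8, below the 9 limit. So (a) is unavailable.
Exception (b) does not apply: there is no Class C Waiver in force.
Exception (c) requires that the property is let furnished; but the property is let unfurnished, so (c) is unavailable.
No exception applies. The general rule governs.

Yes — Tessa must file Form RP-4.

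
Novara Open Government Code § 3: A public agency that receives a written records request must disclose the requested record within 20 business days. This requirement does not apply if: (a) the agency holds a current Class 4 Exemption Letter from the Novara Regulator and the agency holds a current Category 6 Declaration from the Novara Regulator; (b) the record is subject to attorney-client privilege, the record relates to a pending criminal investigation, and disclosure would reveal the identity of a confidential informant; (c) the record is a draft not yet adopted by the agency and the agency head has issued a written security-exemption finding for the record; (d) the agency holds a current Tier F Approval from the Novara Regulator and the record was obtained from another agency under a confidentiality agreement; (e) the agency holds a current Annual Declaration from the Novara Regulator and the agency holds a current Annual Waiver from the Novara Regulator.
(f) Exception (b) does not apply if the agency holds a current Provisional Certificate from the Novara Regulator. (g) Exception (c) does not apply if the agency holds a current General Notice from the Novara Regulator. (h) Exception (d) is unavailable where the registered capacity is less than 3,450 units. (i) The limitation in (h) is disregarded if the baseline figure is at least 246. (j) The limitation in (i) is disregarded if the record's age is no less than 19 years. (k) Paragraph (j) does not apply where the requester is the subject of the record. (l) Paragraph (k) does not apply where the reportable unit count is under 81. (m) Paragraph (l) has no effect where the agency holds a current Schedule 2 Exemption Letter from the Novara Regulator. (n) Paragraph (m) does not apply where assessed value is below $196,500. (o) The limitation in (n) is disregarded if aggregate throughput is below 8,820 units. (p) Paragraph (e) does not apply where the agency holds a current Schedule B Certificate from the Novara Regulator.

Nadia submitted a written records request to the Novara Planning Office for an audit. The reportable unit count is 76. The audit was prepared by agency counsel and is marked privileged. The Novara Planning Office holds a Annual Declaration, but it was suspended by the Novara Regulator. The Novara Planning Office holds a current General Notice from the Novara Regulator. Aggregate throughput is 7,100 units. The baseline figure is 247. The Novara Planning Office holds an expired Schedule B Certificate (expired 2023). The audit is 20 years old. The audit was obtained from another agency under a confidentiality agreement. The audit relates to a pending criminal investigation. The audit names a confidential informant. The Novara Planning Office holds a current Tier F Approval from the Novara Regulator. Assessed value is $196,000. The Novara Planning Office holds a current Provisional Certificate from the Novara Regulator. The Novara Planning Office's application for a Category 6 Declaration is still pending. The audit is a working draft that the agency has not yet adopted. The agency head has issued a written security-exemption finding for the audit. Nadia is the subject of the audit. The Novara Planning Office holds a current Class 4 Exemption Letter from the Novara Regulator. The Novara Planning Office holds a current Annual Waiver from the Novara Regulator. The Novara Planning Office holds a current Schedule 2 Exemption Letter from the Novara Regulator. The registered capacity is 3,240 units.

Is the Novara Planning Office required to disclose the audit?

Exception (a) fails — there is no Category 6 Declaration in force.
Exception (b) is satisfied on its face — the audit is privileged; the audit relates to a pending investigation; the audit names a confidential informant. But applying paragraph (f): (f) operates against (b): a current Provisional Certificate is held. So (b) is unavailable.
Exception (c)'s conditions are all satisfied: the audit is an unadopted draft; a written security-exemption finding has been issued. But applying paragraph (g): (g) is triggered — a current General Notice is held. Exception (c) does not apply.
Exception (d)'s conditions are all satisfied: a current Tier F Approval is held; the audit was obtained under a confidentiality agreement. Considering the limiting provisions: (h) would limit (d) — the registered capacity is 3,240 units, less than the 3,450 units limit — but (i) sets (h) aside: (i) operates against (h): the baseline figure is 247, meeting the 246 threshold. (j) is engaged (the record's age is 20 years, meeting the 19 years threshold), but is itself disapplied by (k): (k) operates against (j): Nadia is the subject of the audit. (l) is triggered (the reportable unit count is 76, under the 81 limit), but is itself disapplied by (m): (m) is triggered — a current Schedule 2 Exemption Letter is held. (n) would limit (m) — assessed value is $196,000, below the $196,500 limit — but (o) sets (n) aside: (o) is engaged — aggregate throughput is 7,100 units, below the 8,820 units limit. (d) remains available.
Exception (e) does not apply: no current Annual Declaration is held.

No — exception (d) applies; the Novara Planning Office is not required to disclose the audit.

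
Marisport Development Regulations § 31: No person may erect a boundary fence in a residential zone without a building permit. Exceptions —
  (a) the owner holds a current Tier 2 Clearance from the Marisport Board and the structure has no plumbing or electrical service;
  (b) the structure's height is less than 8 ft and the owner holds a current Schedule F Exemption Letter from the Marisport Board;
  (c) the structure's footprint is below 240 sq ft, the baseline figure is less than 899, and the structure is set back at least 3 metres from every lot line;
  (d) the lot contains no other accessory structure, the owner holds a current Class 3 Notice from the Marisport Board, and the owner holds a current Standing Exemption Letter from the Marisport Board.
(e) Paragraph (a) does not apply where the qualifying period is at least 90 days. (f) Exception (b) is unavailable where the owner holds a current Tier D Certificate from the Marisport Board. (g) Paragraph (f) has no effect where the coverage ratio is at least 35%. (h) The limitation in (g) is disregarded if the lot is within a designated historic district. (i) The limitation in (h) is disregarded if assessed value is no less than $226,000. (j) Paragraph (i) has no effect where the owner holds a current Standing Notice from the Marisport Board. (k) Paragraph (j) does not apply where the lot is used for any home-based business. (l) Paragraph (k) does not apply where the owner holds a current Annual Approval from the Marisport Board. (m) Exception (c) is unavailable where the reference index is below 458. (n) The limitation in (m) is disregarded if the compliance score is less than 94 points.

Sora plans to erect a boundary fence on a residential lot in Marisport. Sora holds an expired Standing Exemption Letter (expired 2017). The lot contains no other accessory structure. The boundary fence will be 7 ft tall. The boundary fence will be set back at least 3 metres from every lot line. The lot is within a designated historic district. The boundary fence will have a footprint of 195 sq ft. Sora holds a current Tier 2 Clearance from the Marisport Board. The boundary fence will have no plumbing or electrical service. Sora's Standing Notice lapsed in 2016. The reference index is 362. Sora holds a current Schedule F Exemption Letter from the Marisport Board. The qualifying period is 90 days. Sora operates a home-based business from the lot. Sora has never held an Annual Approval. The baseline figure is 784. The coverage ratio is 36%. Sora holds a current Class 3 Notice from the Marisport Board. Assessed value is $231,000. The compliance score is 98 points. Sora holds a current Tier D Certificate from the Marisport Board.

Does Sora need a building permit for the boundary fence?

No — exception (b) applies; Sora does not need a building permit.

Exception (a) is satisfied on its face — a current Tier 2 Clearance is held; there is no plumbing or electrical service. However, paragraph (e) must be considered: (e) operates against (a): the qualifying period is 90 days, meeting the 90 days threshold. Exception (a) does not apply.
Exception (b) is satisfied on its face — the structure's height is 7 ft, less than the 8 ft limit; a current Schedule F Exemption Letter is held. Considering the limiting provisions: (f) operates (a current Tier D Certificate is held), but yields to (g): (g) operates against (f): the coverage ratio is 36%, meeting the 35% threshold. (h) would limit (g) — the lot is in a historic district — but (i) sets (h) aside: (i) operates against (h): assessed value is $231,000, meeting the $226,000 threshold. (j), which would lift (i), does not operate here — no current Standing Notice is held. Exception (b) stands.
Exception (c) is satisfied on its face — the structure's footprint is 195 sq ft, below the 240 sq ft limit; the baseline figure is 784, less than the 899 limit; the setback is at least 3 m on every side. But: (m) operates against (c): the reference index is 362, below the 458 limit. (n), which would lift (m), is inapplicable — the compliance score is 98 points, not less than 94 points. So (c) is unavailable.
Exception (d) fails — the Standing Exemption Letter is not current.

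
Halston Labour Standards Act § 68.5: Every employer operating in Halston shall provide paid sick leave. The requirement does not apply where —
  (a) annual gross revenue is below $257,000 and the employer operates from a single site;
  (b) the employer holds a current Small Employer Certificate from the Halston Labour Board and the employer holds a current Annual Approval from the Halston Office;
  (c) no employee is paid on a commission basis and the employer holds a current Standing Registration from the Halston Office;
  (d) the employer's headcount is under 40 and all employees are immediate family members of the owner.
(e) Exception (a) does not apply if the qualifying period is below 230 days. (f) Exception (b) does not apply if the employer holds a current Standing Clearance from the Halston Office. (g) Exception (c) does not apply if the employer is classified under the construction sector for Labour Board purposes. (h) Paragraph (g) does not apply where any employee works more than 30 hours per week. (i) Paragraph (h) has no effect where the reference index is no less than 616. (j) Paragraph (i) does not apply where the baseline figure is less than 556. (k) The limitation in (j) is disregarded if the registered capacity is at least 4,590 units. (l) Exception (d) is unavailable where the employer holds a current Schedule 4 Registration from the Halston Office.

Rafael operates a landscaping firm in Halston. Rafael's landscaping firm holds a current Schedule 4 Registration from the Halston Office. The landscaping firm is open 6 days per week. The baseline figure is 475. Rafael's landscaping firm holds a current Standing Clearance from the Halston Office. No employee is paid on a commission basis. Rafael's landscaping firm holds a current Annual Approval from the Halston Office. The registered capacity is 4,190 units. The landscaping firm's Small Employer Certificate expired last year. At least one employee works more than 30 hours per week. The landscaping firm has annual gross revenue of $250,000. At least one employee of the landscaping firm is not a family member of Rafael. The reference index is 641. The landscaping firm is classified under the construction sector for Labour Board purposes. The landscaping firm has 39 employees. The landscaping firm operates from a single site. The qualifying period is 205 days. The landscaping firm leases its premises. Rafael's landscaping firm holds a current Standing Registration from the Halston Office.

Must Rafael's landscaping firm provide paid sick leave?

All of (a)'s requirements are met (annual gross revenue is $250,000, below the $257,000 limit; the employer operates from a single site). Turning to paragraph (e): (e) operates against (a): the qualifying period is 205 days, below the 230 days limit. So (a) is unavailable.
Exception (b) does not apply: the Small Employer Certificate has expired.
Exception (c)'s conditions are all satisfied: no employee is paid on commission; a current Standing Registration is held. Under paragraphs (g)–(k): (g) operates (the landscaping firm is classified under the construction sector), but is set aside by (h): (h) operates against (g): at least one employee exceeds 30 hours/week. (i) would limit (h) — the reference index is 641, meeting the 616 threshold — but (j) sets (i) aside: (j) is triggered — the baseline figure is 475, less than the 556 limit. (k) is not triggered (the registered capacity is 4,190 units, short of 4,590 units), so (j) stands. (c) remains available.
Exception (d) does not apply: at least one employee is not a family member.

No — exception (c) applies; Rafael's landscaping firm is not required to provide paid sick leave.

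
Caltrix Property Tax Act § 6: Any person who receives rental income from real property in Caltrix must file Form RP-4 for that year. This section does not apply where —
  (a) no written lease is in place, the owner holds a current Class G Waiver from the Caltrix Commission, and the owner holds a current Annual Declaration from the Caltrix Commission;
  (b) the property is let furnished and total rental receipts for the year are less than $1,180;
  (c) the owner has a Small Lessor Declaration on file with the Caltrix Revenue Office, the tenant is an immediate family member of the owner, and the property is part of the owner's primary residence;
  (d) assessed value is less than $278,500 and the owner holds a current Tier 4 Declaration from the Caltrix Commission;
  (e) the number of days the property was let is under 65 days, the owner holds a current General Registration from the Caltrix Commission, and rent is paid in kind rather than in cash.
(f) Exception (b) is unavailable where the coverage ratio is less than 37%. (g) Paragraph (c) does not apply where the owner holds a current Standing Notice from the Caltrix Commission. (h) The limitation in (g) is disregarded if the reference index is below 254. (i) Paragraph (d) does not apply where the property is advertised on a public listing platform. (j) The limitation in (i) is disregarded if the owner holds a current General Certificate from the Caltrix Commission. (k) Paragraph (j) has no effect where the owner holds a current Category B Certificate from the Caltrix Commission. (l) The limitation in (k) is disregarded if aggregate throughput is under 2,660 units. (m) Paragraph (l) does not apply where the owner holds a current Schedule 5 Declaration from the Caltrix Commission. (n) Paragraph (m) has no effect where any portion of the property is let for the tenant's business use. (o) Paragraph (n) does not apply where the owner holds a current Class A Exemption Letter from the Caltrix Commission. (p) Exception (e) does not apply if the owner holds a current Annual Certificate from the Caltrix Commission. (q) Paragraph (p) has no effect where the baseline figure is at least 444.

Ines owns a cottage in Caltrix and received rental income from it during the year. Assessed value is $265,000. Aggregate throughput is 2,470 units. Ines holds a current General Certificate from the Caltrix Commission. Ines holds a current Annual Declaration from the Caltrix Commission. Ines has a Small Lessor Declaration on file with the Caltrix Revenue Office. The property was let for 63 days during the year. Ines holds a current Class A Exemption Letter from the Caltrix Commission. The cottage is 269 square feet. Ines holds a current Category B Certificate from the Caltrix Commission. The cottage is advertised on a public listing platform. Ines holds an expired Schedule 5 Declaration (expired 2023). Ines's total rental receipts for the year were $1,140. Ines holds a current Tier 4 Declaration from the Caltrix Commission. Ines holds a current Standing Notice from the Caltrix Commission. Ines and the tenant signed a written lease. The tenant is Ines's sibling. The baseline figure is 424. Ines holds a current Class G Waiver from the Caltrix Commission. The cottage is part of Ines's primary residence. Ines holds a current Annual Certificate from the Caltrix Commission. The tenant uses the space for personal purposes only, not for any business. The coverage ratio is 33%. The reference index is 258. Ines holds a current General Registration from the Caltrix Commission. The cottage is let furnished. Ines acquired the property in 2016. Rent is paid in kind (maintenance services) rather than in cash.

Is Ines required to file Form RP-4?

No — exception (d) applies; Ines is not required to file Form RP-4.

Exception (a) requires that no written lease is in place; but a written lease is in place, so (a) is unavailable.
All of (b)'s requirements are met (the property is let furnished; total rental receipts for the year are $1,140, less than the $1,180 limit). But: (f) applies — the coverage ratio is 33%, less than the 37% limit. (b) is therefore removed.
Exception (c) is satisfied on its face — a Small Lessor Declaration is on file; the tenant is an immediate family member; the cottage is part of the primary residence. However, paragraphs (g)–(h) must be considered: (g) operates against (c): a current Standing Notice is held. (h), which would lift (g), is inapplicable — the reference index is 258, not below 254. (c) is therefore removed.
Exception (d) is satisfied on its face — assessed value is $265,000, less than the $278,500 limit; a current Tier 4 Declaration is held. As to paragraphs (i)–(o): (i) would limit (d) — the property is publicly advertised — but (j) sets (i) aside: (j) is engaged — a current General Certificate is held. (k) is engaged (a current Category B Certificate is held), but is displaced by (l): (l) operates against (k): aggregate throughput is 2,470 units, under the 2,660 units limit. (m), which would lift (l), is inapplicable — no current Schedule 5 Declaration is held. Exception (d) stands.
All of (e)'s requirements are met (the number of days the property was let is 63 days, under the 65 days limit; a current General Registration is held; rent is paid in kind). But applying paragraphs (p)–(q): (p) is triggered — a current Annual Certificate is held. (q), which would lift (p), is not triggered — the baseline figure is 424, short of 444. Exception (e) does not apply.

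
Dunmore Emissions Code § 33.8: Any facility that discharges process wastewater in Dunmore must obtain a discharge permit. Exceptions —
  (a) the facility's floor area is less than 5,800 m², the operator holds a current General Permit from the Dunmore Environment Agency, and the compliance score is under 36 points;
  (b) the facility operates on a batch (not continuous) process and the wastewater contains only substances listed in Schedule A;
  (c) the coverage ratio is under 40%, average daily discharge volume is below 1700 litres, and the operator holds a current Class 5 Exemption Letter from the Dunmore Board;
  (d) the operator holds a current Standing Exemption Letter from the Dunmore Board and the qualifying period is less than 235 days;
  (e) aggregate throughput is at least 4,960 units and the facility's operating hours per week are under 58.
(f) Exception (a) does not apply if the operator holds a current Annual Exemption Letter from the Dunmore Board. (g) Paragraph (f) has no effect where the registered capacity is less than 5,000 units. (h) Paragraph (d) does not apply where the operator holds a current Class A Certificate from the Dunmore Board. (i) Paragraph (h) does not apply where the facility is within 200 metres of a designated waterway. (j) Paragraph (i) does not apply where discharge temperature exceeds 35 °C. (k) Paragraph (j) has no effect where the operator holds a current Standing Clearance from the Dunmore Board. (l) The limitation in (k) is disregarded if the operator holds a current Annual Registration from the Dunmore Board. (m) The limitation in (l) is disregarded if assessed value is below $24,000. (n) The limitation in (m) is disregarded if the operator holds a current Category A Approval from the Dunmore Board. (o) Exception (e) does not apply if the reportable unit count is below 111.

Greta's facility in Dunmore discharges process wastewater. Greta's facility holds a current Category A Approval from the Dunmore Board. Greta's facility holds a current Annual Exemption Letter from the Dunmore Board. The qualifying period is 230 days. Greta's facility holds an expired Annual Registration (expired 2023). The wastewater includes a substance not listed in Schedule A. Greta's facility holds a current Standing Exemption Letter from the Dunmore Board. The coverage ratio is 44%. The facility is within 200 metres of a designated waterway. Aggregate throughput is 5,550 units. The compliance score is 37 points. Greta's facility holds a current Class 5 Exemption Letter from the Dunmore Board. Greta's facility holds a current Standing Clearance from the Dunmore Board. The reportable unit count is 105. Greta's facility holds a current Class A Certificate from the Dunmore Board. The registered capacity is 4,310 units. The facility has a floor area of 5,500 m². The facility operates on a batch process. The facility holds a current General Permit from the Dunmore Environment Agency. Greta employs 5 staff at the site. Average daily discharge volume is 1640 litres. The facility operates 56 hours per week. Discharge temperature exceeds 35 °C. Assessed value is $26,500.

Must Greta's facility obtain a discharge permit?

No — exception (d) applies; Greta's facility is not required to obtain a discharge permit.

Exception (a) does not apply: the compliance score is 37 points, not under 36 points.
Exception (b) does not apply: the wastewater includes a non-Schedule-A substance.
Exception (c) does not apply: the coverage ratio is 44%, not under 40%.
All of (d)'s requirements are met (a current Standing Exemption Letter is held; the qualifying period is 230 days, less than the 235 days limit). Applying paragraphs (h)–(n): (h) applies (a current Class A Certificate is held), but is itself disapplied by (i): (i) operates against (h): the facility is within 200 m of a designated waterway. (j) would limit (i) — discharge temperature exceeds 35 °C — but (k) sets (j) aside: (k) applies — a current Standing Clearance is held. (l), which would lift (k), is not engaged — the Annual Registration is not current. (d) remains available.
All of (e)'s requirements are met (aggregate throughput is 5,550 units, meeting the 4,960 units threshold; the facility's operating hours per week are 56, under the 58 limit). But applying paragraph (o): (o) operates against (e): the reportable unit count is 105, below the 111 limit. (e) is therefore removed.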